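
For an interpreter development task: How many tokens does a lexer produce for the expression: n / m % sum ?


Scanning 'n / m % sum'
Token 1: 'n' -> identifier
Token 2: '/' -> operator
Token 3: 'm' -> identifier
Token 4: '%' -> operator
Token 5: 'sum' -> identifier
Total tokens: 5

5


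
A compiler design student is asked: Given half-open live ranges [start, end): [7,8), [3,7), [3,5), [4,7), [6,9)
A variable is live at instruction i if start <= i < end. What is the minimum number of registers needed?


Live ranges:
  Var0: [7, 8)
  Var1: [3, 7)
  Var2: [3, 5)
  Var3: [4, 7)
  Var4: [6, 9)
Sweep-line events (position, delta, active):
  pos=3 start -> active=1
  pos=3 start -> active=2
  pos=4 start -> active=3
  pos=5 end -> active=2
  pos=6 start -> active=3
  pos=7 end -> active=2
  pos=7 end -> active=1
  pos=7 start -> active=2
  pos=8 end -> active=1
  pos=9 end -> active=0
Maximum simultaneous active: 3
Minimum registers needed: 3

3


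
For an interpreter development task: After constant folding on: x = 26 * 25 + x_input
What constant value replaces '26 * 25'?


Identifying constant sub-expression:
  Original: x = 26 * 25 + x_input
  26 and 25 are both compile-time constants
  Evaluating: 26 * 25 = 650
  After folding: x = 650 + x_input

650


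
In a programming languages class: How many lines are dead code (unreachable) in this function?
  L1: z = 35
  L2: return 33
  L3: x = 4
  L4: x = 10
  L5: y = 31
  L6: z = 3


Analyzing control flow:
  L1: reachable (before return)
  L2: reachable (return statement)
  L3: DEAD (after return at L2)
  L4: DEAD (after return at L2)
  L5: DEAD (after return at L2)
  L6: DEAD (after return at L2)
Return at L2, total lines = 6
Dead lines: L3 through L6
Count: 4

4


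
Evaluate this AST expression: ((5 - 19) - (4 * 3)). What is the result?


Expression: ((5 - 19) - (4 * 3))
Evaluating step by step:
  5 - 19 = -14
  4 * 3 = 12
  -14 - 12 = -26
Result: -26

-26


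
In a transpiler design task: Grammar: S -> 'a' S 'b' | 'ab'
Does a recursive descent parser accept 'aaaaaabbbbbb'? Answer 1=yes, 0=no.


Grammar accepts strings of the form a^n b^n (n >= 1)
Word: 'aaaaaabbbbbb'
Counting: 6 a's and 6 b's
Check: 6 == 6? Yes
Derivation (S -> aSb applied 5 time(s), then S -> ab): S => aSb => aaSbb => aaaSbbb => aaaaSbbbb => aaaaaSbbbbb => aaaaaabbbbbb
Accepted

1


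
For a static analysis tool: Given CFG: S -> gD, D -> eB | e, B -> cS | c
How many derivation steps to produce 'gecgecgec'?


Grammar: S -> gD, D -> eB | e, B -> cS | c
Deriving 'gecgecgec':
Step 1: S -> gD => gD
Step 2: D -> eB => geB
Step 3: B -> cS => gecS
Step 4: S -> gD => gecgD
Step 5: D -> eB => gecgeB
Step 6: B -> cS => gecgecS
Step 7: S -> gD => gecgecgD
Step 8: D -> eB => gecgecgeB
Step 9: B -> c => gecgecgec
Total derivation steps: 9

9


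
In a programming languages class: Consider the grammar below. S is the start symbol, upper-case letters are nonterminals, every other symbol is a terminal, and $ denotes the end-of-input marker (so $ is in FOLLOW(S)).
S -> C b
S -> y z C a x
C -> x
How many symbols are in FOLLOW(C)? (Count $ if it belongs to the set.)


S is the start symbol and does not occur in any rule body, so FOLLOW(S) = {$}.
Examining every occurrence of C in a rule body:
  S -> C b : C is followed by terminal 'b' -> add 'b'
  S -> y z C a x : C is followed by terminal 'a' -> add 'a'
  C -> x : C does not occur in the body -> contributes nothing
FOLLOW(C) = {a, b}
Count: 2

2


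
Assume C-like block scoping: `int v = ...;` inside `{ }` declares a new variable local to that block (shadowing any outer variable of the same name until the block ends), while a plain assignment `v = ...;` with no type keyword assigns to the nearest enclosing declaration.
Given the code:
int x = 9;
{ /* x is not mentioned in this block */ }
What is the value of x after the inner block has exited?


Analyzing scoping rules:
Outer scope: declares x = 9
Inner block: x is neither redeclared nor assigned -> unchanged
After the block -> 9
Result: 9

9


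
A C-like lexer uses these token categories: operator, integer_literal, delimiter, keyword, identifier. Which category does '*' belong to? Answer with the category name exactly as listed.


Token: '*'
Checking categories:
  identifier: no
  integer_literal: no
  operator: YES
  keyword: no
  delimiter: no
Category: operator

operator


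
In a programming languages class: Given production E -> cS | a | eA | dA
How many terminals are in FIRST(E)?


Production: E -> cS | a | eA | dA
Examining each alternative for leading terminals:
  E -> cS : first terminal = 'c'
  E -> a : first terminal = 'a'
  E -> eA : first terminal = 'e'
  E -> dA : first terminal = 'd'
FIRST(E) = {a, c, d, e}
Count: 4

4


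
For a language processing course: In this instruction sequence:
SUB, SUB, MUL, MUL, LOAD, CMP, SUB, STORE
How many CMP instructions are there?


Scanning instruction sequence for CMP:
  Position 1: SUB
  Position 2: SUB
  Position 3: MUL
  Position 4: MUL
  Position 5: LOAD
  Position 6: CMP <- MATCH
  Position 7: SUB
  Position 8: STORE
Matches at positions: [6]
Total CMP count: 1

1


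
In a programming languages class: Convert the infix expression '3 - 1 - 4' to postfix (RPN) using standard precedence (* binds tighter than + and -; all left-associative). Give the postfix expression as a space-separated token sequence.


Applying the shunting-yard algorithm:
  Operand 3 -> output
  Push '-' onto operator stack -> op-stack: [-]
  Operand 1 -> output
  See '-' (prec 1); top '-' (prec 1) >= it -> pop '-' to output
  Push '-' onto operator stack -> op-stack: [-]
  Operand 4 -> output
  End of input: pop '-' to output
Postfix result: 3 1 - 4 -

3 1 - 4 -


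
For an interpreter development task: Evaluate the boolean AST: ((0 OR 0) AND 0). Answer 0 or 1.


Step 1: Evaluate inner node
  0 OR 0 = 0
Step 2: Evaluate root node
  0 AND 0 = 0

0


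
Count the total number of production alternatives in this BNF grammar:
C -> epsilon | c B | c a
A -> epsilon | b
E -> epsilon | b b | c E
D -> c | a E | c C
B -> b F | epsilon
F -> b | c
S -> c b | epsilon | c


Counting alternatives per rule:
  C: 3 alternative(s)
  A: 2 alternative(s)
  E: 3 alternative(s)
  D: 3 alternative(s)
  B: 2 alternative(s)
  F: 2 alternative(s)
  S: 3 alternative(s)
Sum: 3 + 2 + 3 + 3 + 2 + 2 + 3 = 18

18


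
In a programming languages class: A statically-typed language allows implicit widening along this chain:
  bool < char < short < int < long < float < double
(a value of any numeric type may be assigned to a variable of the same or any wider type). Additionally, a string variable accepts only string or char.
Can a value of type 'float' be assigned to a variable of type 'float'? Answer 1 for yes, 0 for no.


Target variable type: float
Source value type: float
Numeric ranks: float=5, float=5
Widening allowed iff rank(source) <= rank(target): 5 <= 5? Yes
Result: 1

1


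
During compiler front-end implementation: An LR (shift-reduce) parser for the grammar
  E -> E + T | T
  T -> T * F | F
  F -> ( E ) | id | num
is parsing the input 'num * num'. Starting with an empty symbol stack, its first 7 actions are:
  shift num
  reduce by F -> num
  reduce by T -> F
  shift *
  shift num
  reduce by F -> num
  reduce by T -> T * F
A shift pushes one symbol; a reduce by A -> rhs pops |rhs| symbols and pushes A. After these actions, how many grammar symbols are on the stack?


Tracking the symbol stack through each action:
  Action 1: shift 'num' : push -> stack = [num] (size 1)
  Action 2: reduce by F -> num : pop 1, push F -> stack = [F] (size 1)
  Action 3: reduce by T -> F : pop 1, push T -> stack = [T] (size 1)
  Action 4: shift '*' : push -> stack = [T, *] (size 2)
  Action 5: shift 'num' : push -> stack = [T, *, num] (size 3)
  Action 6: reduce by F -> num : pop 1, push F -> stack = [T, *, F] (size 3)
  Action 7: reduce by T -> T * F : pop 3, push T -> stack = [T] (size 1)
Final stack size: 1

1


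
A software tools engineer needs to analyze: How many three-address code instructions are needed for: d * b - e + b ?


Expression: d * b - e + b
Generating three-address code (respecting * over +/- precedence):
  Instruction 1: t1 = d * b
  Instruction 2: t2 = t1 - e
  Instruction 3: t3 = t2 + b
Total instructions: 3

3


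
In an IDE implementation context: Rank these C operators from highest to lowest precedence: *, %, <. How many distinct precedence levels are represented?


Looking up precedence for each operator:
  * -> precedence 6
  % -> precedence 6
  < -> precedence 4
Sorted highest to lowest: *, %, <
Distinct precedence values: [6, 4]
Number of distinct levels: 2

2


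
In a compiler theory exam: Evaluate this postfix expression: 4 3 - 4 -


Processing tokens left to right:
Push 4, Push 3
Pop 4 and 3, compute 4 - 3 = 1, push 1
Push 4
Pop 1 and 4, compute 1 - 4 = -3, push -3
Stack result: -3

-3


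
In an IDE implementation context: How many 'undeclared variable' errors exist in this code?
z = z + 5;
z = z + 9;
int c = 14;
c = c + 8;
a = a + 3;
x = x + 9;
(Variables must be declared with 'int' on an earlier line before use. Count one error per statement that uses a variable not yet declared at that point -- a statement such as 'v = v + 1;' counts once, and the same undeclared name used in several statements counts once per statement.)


Scanning code line by line:
  Line 1: use 'z' -> ERROR (undeclared)
  Line 2: use 'z' -> ERROR (undeclared)
  Line 3: declare 'c' -> declared = ['c']
  Line 4: use 'c' -> OK (declared)
  Line 5: use 'a' -> ERROR (undeclared)
  Line 6: use 'x' -> ERROR (undeclared)
Total undeclared variable errors: 4

4


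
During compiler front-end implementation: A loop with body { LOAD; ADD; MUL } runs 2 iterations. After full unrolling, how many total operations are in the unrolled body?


Loop body operations: LOAD, ADD, MUL (3 ops per iteration)
Unrolling 2 iterations:
  Iteration 1: LOAD, ADD, MUL (3 ops)
  Iteration 2: LOAD, ADD, MUL (3 ops)
Total: 2 iterations * 3 ops/iter = 6 operations

6


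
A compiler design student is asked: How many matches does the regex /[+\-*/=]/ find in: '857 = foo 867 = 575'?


Pattern: /[+\-*/=]/ (operators)
Input: '857 = foo 867 = 575'
Scanning for matches:
  Match 1: '='
  Match 2: '='
Total matches: 2

2


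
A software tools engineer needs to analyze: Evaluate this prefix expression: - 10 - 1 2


Parsing prefix expression: - 10 - 1 2
Step 1: Innermost operation '- 1 2'
  1 - 2 = -1
Step 2: Outer operation '- 10 [-1]'
  10 - -1 = 11

11


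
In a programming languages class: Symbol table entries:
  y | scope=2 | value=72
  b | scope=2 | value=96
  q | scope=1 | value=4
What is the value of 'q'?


Searching symbol table for 'q':
  y | scope=2 | value=72
  b | scope=2 | value=96
  q | scope=1 | value=4 <- MATCH
Found 'q' at scope 1 with value 4

4


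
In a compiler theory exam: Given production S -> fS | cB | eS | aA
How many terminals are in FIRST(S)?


Production: S -> fS | cB | eS | aA
Examining each alternative for leading terminals:
  S -> fS : first terminal = 'f'
  S -> cB : first terminal = 'c'
  S -> eS : first terminal = 'e'
  S -> aA : first terminal = 'a'
FIRST(S) = {a, c, e, f}
Count: 4

4


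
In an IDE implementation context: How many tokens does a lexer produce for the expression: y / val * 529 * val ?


Scanning 'y / val * 529 * val'
Token 1: 'y' -> identifier
Token 2: '/' -> operator
Token 3: 'val' -> identifier
Token 4: '*' -> operator
Token 5: '529' -> integer_literal
Token 6: '*' -> operator
Token 7: 'val' -> identifier
Total tokens: 7

7


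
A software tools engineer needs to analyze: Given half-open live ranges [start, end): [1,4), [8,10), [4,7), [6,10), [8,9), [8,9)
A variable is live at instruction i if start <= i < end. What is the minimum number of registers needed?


Live ranges:
  Var0: [1, 4)
  Var1: [8, 10)
  Var2: [4, 7)
  Var3: [6, 10)
  Var4: [8, 9)
  Var5: [8, 9)
Sweep-line events (position, delta, active):
  pos=1 start -> active=1
  pos=4 end -> active=0
  pos=4 start -> active=1
  pos=6 start -> active=2
  pos=7 end -> active=1
  pos=8 start -> active=2
  pos=8 start -> active=3
  pos=8 start -> active=4
  pos=9 end -> active=3
  pos=9 end -> active=2
  pos=10 end -> active=1
  pos=10 end -> active=0
Maximum simultaneous active: 4
Minimum registers needed: 4

4


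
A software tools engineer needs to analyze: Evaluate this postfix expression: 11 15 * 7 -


Processing tokens left to right:
Push 11, Push 15
Pop 11 and 15, compute 11 * 15 = 165, push 165
Push 7
Pop 165 and 7, compute 165 - 7 = 158, push 158
Stack result: 158

158


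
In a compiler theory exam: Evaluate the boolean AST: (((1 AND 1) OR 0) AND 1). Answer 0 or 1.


Step 1: Evaluate inner node
  1 AND 1 = 1
Step 2: Evaluate next node
  1 OR 0 = 1
Step 3: Evaluate root node
  1 AND 1 = 1

1


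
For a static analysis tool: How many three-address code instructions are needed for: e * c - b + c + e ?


Expression: e * c - b + c + e
Generating three-address code (respecting * over +/- precedence):
  Instruction 1: t1 = e * c
  Instruction 2: t2 = t1 - b
  Instruction 3: t3 = t2 + c
  Instruction 4: t4 = t3 + e
Total instructions: 4

4


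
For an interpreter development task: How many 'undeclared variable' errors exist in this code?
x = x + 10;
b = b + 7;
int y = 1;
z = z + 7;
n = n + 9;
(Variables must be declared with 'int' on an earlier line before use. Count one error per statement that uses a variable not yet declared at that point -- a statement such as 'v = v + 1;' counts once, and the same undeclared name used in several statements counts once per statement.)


Scanning code line by line:
  Line 1: use 'x' -> ERROR (undeclared)
  Line 2: use 'b' -> ERROR (undeclared)
  Line 3: declare 'y' -> declared = ['y']
  Line 4: use 'z' -> ERROR (undeclared)
  Line 5: use 'n' -> ERROR (undeclared)
Total undeclared variable errors: 4

4


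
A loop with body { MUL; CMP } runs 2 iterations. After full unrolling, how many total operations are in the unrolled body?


Loop body operations: MUL, CMP (2 ops per iteration)
Unrolling 2 iterations:
  Iteration 1: MUL, CMP (2 ops)
  Iteration 2: MUL, CMP (2 ops)
Total: 2 iterations * 2 ops/iter = 4 operations

4


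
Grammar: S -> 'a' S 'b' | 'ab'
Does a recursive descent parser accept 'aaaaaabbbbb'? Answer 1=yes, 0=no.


Grammar accepts strings of the form a^n b^n (n >= 1)
Word: 'aaaaaabbbbb'
Counting: 6 a's and 5 b's
Check: 6 == 5? No
Mismatch: a-count != b-count
Rejected

0


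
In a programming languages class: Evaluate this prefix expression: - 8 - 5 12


Parsing prefix expression: - 8 - 5 12
Step 1: Innermost operation '- 5 12'
  5 - 12 = -7
Step 2: Outer operation '- 8 [-7]'
  8 - -7 = 15

15


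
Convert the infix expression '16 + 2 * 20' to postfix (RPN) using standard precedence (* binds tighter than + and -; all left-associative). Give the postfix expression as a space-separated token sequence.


Applying the shunting-yard algorithm:
  Operand 16 -> output
  Push '+' onto operator stack -> op-stack: [+]
  Operand 2 -> output
  Push '*' onto operator stack -> op-stack: [+, *]
  Operand 20 -> output
  End of input: pop '*' to output
  End of input: pop '+' to output
Postfix result: 16 2 20 * +

16 2 20 * +


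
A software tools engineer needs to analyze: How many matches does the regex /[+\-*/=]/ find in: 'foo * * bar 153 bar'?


Pattern: /[+\-*/=]/ (operators)
Input: 'foo * * bar 153 bar'
Scanning for matches:
  Match 1: '*'
  Match 2: '*'
Total matches: 2

2


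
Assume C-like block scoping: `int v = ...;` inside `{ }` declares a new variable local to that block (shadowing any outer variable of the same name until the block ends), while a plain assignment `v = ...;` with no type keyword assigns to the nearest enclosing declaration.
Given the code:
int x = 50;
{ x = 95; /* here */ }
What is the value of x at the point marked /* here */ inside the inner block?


Analyzing scoping rules:
Outer scope: declares x = 50
Inner block: 'x = 95;' has no type keyword, so it is an assignment to the outer x (no shadowing)
Inside the block, after the assignment -> 95
Result: 95

95


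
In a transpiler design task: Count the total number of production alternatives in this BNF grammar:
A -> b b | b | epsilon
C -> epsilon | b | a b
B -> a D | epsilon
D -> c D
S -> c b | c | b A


Counting alternatives per rule:
  A: 3 alternative(s)
  C: 3 alternative(s)
  B: 2 alternative(s)
  D: 1 alternative(s)
  S: 3 alternative(s)
Sum: 3 + 3 + 2 + 1 + 3 = 12

12


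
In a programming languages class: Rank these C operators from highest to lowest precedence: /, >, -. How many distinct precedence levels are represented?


Looking up precedence for each operator:
  / -> precedence 6
  > -> precedence 4
  - -> precedence 5
Sorted highest to lowest: /, -, >
Distinct precedence values: [6, 5, 4]
Number of distinct levels: 3

3


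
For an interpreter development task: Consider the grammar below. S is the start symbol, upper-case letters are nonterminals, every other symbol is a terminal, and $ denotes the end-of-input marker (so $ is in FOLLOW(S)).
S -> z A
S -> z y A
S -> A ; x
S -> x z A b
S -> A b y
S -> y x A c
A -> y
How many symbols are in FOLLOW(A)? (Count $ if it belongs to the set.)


S is the start symbol and does not occur in any rule body, so FOLLOW(S) = {$}.
Examining every occurrence of A in a rule body:
  S -> z A : A is at the right end -> add FOLLOW(S) = {$}
  S -> z y A : A is at the right end -> add FOLLOW(S) = {$} (already in the set)
  S -> A ; x : A is followed by terminal ';' -> add ';'
  S -> x z A b : A is followed by terminal 'b' -> add 'b'
  S -> A b y : A is followed by terminal 'b' -> add 'b' (already in the set)
  S -> y x A c : A is followed by terminal 'c' -> add 'c'
  A -> y : A does not occur in the body -> contributes nothing
FOLLOW(A) = {;, b, c, $}
Count: 4

4


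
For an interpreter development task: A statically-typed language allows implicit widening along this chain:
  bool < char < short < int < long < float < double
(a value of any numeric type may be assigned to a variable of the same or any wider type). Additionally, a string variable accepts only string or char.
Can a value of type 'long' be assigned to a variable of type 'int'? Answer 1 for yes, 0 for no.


Target variable type: int
Source value type: long
Numeric ranks: long=4, int=3
Widening allowed iff rank(source) <= rank(target): 4 <= 3? No
Result: 0

0


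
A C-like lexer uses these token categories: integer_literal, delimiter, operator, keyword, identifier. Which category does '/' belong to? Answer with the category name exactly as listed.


Token: '/'
Checking categories:
  identifier: no
  integer_literal: no
  operator: YES
  keyword: no
  delimiter: no
Category: operator

operator


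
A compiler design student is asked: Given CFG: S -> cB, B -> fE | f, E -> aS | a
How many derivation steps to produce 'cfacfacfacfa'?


Grammar: S -> cB, B -> fE | f, E -> aS | a
Deriving 'cfacfacfacfa':
Step 1: S -> cB => cB
Step 2: B -> fE => cfE
Step 3: E -> aS => cfaS
Step 4: S -> cB => cfacB
Step 5: B -> fE => cfacfE
Step 6: E -> aS => cfacfaS
Step 7: S -> cB => cfacfacB
Step 8: B -> fE => cfacfacfE
Step 9: E -> aS => cfacfacfaS
Step 10: S -> cB => cfacfacfacB
Step 11: B -> fE => cfacfacfacfE
Step 12: E -> a => cfacfacfacfa
Total derivation steps: 12

12


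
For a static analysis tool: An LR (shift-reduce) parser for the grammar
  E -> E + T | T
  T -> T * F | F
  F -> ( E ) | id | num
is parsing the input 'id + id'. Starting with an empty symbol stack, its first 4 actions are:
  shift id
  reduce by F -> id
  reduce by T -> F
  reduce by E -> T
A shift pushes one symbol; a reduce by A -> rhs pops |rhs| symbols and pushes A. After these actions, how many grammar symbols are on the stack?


Tracking the symbol stack through each action:
  Action 1: shift 'id' : push -> stack = [id] (size 1)
  Action 2: reduce by F -> id : pop 1, push F -> stack = [F] (size 1)
  Action 3: reduce by T -> F : pop 1, push T -> stack = [T] (size 1)
  Action 4: reduce by E -> T : pop 1, push E -> stack = [E] (size 1)
Final stack size: 1

1


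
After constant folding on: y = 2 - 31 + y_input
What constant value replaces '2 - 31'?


Identifying constant sub-expression:
  Original: y = 2 - 31 + y_input
  2 and 31 are both compile-time constants
  Evaluating: 2 - 31 = -29
  After folding: y = -29 + y_input

-29


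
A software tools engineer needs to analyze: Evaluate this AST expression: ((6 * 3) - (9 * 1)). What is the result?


Expression: ((6 * 3) - (9 * 1))
Evaluating step by step:
  6 * 3 = 18
  9 * 1 = 9
  18 - 9 = 9
Result: 9

9


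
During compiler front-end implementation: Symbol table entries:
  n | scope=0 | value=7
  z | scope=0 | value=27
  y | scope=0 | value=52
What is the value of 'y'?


Searching symbol table for 'y':
  n | scope=0 | value=7
  z | scope=0 | value=27
  y | scope=0 | value=52 <- MATCH
Found 'y' at scope 0 with value 52

52


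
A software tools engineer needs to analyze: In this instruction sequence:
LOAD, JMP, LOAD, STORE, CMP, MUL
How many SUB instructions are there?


Scanning instruction sequence for SUB:
  Position 1: LOAD
  Position 2: JMP
  Position 3: LOAD
  Position 4: STORE
  Position 5: CMP
  Position 6: MUL
Matches at positions: []
Total SUB count: 0

0


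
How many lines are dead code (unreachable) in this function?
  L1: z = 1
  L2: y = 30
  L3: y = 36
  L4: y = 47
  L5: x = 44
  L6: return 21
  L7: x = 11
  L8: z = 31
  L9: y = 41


Analyzing control flow:
  L1: reachable (before return)
  L2: reachable (before return)
  L3: reachable (before return)
  L4: reachable (before return)
  L5: reachable (before return)
  L6: reachable (return statement)
  L7: DEAD (after return at L6)
  L8: DEAD (after return at L6)
  L9: DEAD (after return at L6)
Return at L6, total lines = 9
Dead lines: L7 through L9
Count: 3

3


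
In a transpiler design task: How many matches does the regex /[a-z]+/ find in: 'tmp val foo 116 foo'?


Pattern: /[a-z]+/ (identifiers)
Input: 'tmp val foo 116 foo'
Scanning for matches:
  Match 1: 'tmp'
  Match 2: 'val'
  Match 3: 'foo'
  Match 4: 'foo'
Total matches: 4

4


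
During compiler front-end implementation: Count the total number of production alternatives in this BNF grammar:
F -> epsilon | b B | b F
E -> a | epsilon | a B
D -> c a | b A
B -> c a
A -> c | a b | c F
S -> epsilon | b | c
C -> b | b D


Counting alternatives per rule:
  F: 3 alternative(s)
  E: 3 alternative(s)
  D: 2 alternative(s)
  B: 1 alternative(s)
  A: 3 alternative(s)
  S: 3 alternative(s)
  C: 2 alternative(s)
Sum: 3 + 3 + 2 + 1 + 3 + 3 + 2 = 17

17


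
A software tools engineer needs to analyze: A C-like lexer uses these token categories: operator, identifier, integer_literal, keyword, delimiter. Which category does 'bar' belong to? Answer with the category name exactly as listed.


Token: 'bar'
Checking categories:
  identifier: YES
  integer_literal: no
  operator: no
  keyword: no
  delimiter: no
Category: identifier

identifier


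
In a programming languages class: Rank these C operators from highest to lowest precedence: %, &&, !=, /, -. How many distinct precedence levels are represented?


Looking up precedence for each operator:
  % -> precedence 6
  && -> precedence 2
  != -> precedence 3
  / -> precedence 6
  - -> precedence 5
Sorted highest to lowest: %, /, -, !=, &&
Distinct precedence values: [6, 5, 3, 2]
Number of distinct levels: 4

4


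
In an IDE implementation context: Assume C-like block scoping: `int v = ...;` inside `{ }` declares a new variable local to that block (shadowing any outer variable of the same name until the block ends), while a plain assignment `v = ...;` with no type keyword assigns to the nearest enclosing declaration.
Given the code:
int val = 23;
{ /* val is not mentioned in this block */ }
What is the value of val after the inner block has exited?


Analyzing scoping rules:
Outer scope: declares val = 23
Inner block: val is neither redeclared nor assigned -> unchanged
After the block -> 23
Result: 23

23


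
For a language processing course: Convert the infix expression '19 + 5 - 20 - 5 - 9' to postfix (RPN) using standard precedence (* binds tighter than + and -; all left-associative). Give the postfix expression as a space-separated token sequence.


Applying the shunting-yard algorithm:
  Operand 19 -> output
  Push '+' onto operator stack -> op-stack: [+]
  Operand 5 -> output
  See '-' (prec 1); top '+' (prec 1) >= it -> pop '+' to output
  Push '-' onto operator stack -> op-stack: [-]
  Operand 20 -> output
  See '-' (prec 1); top '-' (prec 1) >= it -> pop '-' to output
  Push '-' onto operator stack -> op-stack: [-]
  Operand 5 -> output
  See '-' (prec 1); top '-' (prec 1) >= it -> pop '-' to output
  Push '-' onto operator stack -> op-stack: [-]
  Operand 9 -> output
  End of input: pop '-' to output
Postfix result: 19 5 + 20 - 5 - 9 -

19 5 + 20 - 5 - 9 -


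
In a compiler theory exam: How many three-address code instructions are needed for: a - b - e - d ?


Expression: a - b - e - d
Generating three-address code (respecting * over +/- precedence):
  Instruction 1: t1 = a - b
  Instruction 2: t2 = t1 - e
  Instruction 3: t3 = t2 - d
Total instructions: 3

3


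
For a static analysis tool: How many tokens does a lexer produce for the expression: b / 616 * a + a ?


Scanning 'b / 616 * a + a'
Token 1: 'b' -> identifier
Token 2: '/' -> operator
Token 3: '616' -> integer_literal
Token 4: '*' -> operator
Token 5: 'a' -> identifier
Token 6: '+' -> operator
Token 7: 'a' -> identifier
Total tokens: 7

7


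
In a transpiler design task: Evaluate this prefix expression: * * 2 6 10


Parsing prefix expression: * * 2 6 10
Step 1: Innermost operation '* 2 6'
  2 * 6 = 12
Step 2: Outer operation '* [12] 10'
  12 * 10 = 120

120


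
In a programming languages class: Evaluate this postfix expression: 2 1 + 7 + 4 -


Processing tokens left to right:
Push 2, Push 1
Pop 2 and 1, compute 2 + 1 = 3, push 3
Push 7
Pop 3 and 7, compute 3 + 7 = 10, push 10
Push 4
Pop 10 and 4, compute 10 - 4 = 6, push 6
Stack result: 6

6


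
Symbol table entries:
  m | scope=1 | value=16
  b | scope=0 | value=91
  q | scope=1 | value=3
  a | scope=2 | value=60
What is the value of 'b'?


Searching symbol table for 'b':
  m | scope=1 | value=16
  b | scope=0 | value=91 <- MATCH
  q | scope=1 | value=3
  a | scope=2 | value=60
Found 'b' at scope 0 with value 91

91


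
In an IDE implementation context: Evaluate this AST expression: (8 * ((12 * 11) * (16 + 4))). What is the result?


Expression: (8 * ((12 * 11) * (16 + 4)))
Evaluating step by step:
  12 * 11 = 132
  16 + 4 = 20
  132 * 20 = 2640
  8 * 2640 = 21120
Result: 21120

21120


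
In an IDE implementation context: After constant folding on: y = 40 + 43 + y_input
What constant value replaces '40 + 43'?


Identifying constant sub-expression:
  Original: y = 40 + 43 + y_input
  40 and 43 are both compile-time constants
  Evaluating: 40 + 43 = 83
  After folding: y = 83 + y_input

83


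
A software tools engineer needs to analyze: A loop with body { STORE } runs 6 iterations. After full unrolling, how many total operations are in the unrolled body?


Loop body operations: STORE (1 op per iteration)
Unrolling 6 iterations:
  Iteration 1: STORE (1 ops)
  Iteration 2: STORE (1 ops)
  Iteration 3: STORE (1 ops)
  Iteration 4: STORE (1 ops)
  Iteration 5: STORE (1 ops)
  Iteration 6: STORE (1 ops)
Total: 6 iterations * 1 ops/iter = 6 operations

6


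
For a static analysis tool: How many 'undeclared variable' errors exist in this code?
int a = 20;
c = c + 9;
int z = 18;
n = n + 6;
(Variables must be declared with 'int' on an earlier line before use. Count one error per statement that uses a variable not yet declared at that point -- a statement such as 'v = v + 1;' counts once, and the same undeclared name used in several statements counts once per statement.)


Scanning code line by line:
  Line 1: declare 'a' -> declared = ['a']
  Line 2: use 'c' -> ERROR (undeclared)
  Line 3: declare 'z' -> declared = ['a', 'z']
  Line 4: use 'n' -> ERROR (undeclared)
Total undeclared variable errors: 2

2


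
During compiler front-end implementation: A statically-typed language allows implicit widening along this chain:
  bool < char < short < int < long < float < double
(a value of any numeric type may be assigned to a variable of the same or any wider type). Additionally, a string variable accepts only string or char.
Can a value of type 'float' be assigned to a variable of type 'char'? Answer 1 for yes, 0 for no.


Target variable type: char
Source value type: float
Numeric ranks: float=5, char=1
Widening allowed iff rank(source) <= rank(target): 5 <= 1? No
Result: 0

0


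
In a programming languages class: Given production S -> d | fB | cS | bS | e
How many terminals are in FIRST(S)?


Production: S -> d | fB | cS | bS | e
Examining each alternative for leading terminals:
  S -> d : first terminal = 'd'
  S -> fB : first terminal = 'f'
  S -> cS : first terminal = 'c'
  S -> bS : first terminal = 'b'
  S -> e : first terminal = 'e'
FIRST(S) = {b, c, d, e, f}
Count: 5

5


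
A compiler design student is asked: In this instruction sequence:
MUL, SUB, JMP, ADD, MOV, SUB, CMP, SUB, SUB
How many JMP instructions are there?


Scanning instruction sequence for JMP:
  Position 1: MUL
  Position 2: SUB
  Position 3: JMP <- MATCH
  Position 4: ADD
  Position 5: MOV
  Position 6: SUB
  Position 7: CMP
  Position 8: SUB
  Position 9: SUB
Matches at positions: [3]
Total JMP count: 1

1


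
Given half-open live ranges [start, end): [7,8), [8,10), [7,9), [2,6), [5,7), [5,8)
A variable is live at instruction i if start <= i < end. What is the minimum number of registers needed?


Live ranges:
  Var0: [7, 8)
  Var1: [8, 10)
  Var2: [7, 9)
  Var3: [2, 6)
  Var4: [5, 7)
  Var5: [5, 8)
Sweep-line events (position, delta, active):
  pos=2 start -> active=1
  pos=5 start -> active=2
  pos=5 start -> active=3
  pos=6 end -> active=2
  pos=7 end -> active=1
  pos=7 start -> active=2
  pos=7 start -> active=3
  pos=8 end -> active=2
  pos=8 end -> active=1
  pos=8 start -> active=2
  pos=9 end -> active=1
  pos=10 end -> active=0
Maximum simultaneous active: 3
Minimum registers needed: 3

3


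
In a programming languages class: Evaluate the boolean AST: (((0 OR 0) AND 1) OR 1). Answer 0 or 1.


Step 1: Evaluate inner node
  0 OR 0 = 0
Step 2: Evaluate next node
  0 AND 1 = 0
Step 3: Evaluate root node
  0 OR 1 = 1

1


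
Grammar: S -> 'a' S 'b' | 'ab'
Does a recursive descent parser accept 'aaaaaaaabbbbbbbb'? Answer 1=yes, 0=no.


Grammar accepts strings of the form a^n b^n (n >= 1)
Word: 'aaaaaaaabbbbbbbb'
Counting: 8 a's and 8 b's
Check: 8 == 8? Yes
Derivation (S -> aSb applied 7 time(s), then S -> ab): S => aSb => aaSbb => aaaSbbb => aaaaSbbbb => aaaaaSbbbbb => aaaaaaSbbbbbb => aaaaaaaSbbbbbbb => aaaaaaaabbbbbbbb
Accepted

1


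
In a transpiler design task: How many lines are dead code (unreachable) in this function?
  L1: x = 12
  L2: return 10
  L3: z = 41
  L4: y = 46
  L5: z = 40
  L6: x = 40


Analyzing control flow:
  L1: reachable (before return)
  L2: reachable (return statement)
  L3: DEAD (after return at L2)
  L4: DEAD (after return at L2)
  L5: DEAD (after return at L2)
  L6: DEAD (after return at L2)
Return at L2, total lines = 6
Dead lines: L3 through L6
Count: 4

4


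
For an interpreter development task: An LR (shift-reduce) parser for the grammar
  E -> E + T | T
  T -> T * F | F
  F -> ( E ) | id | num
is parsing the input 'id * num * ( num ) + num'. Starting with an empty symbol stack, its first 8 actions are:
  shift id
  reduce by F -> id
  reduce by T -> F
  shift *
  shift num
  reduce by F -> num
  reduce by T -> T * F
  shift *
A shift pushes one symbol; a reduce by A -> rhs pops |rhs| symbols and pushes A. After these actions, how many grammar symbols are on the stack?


Tracking the symbol stack through each action:
  Action 1: shift 'id' : push -> stack = [id] (size 1)
  Action 2: reduce by F -> id : pop 1, push F -> stack = [F] (size 1)
  Action 3: reduce by T -> F : pop 1, push T -> stack = [T] (size 1)
  Action 4: shift '*' : push -> stack = [T, *] (size 2)
  Action 5: shift 'num' : push -> stack = [T, *, num] (size 3)
  Action 6: reduce by F -> num : pop 1, push F -> stack = [T, *, F] (size 3)
  Action 7: reduce by T -> T * F : pop 3, push T -> stack = [T] (size 1)
  Action 8: shift '*' : push -> stack = [T, *] (size 2)
Final stack size: 2

2


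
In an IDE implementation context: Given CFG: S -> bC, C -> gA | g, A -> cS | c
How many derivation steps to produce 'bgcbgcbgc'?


Grammar: S -> bC, C -> gA | g, A -> cS | c
Deriving 'bgcbgcbgc':
Step 1: S -> bC => bC
Step 2: C -> gA => bgA
Step 3: A -> cS => bgcS
Step 4: S -> bC => bgcbC
Step 5: C -> gA => bgcbgA
Step 6: A -> cS => bgcbgcS
Step 7: S -> bC => bgcbgcbC
Step 8: C -> gA => bgcbgcbgA
Step 9: A -> c => bgcbgcbgc
Total derivation steps: 9

9


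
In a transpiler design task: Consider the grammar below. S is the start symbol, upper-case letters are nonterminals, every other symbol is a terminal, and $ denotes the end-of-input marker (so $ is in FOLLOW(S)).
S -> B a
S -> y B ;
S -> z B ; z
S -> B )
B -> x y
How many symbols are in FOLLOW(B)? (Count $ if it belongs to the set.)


S is the start symbol and does not occur in any rule body, so FOLLOW(S) = {$}.
Examining every occurrence of B in a rule body:
  S -> B a : B is followed by terminal 'a' -> add 'a'
  S -> y B ; : B is followed by terminal ';' -> add ';'
  S -> z B ; z : B is followed by terminal ';' -> add ';' (already in the set)
  S -> B ) : B is followed by terminal ')' -> add ')'
  B -> x y : B does not occur in the body -> contributes nothing
FOLLOW(B) = {), ;, a}
Count: 3

3


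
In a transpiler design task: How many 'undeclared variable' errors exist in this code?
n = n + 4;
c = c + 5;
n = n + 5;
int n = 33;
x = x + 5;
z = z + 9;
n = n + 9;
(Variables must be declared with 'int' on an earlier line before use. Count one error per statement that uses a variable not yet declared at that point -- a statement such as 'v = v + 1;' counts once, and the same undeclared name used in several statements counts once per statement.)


Scanning code line by line:
  Line 1: use 'n' -> ERROR (undeclared)
  Line 2: use 'c' -> ERROR (undeclared)
  Line 3: use 'n' -> ERROR (undeclared)
  Line 4: declare 'n' -> declared = ['n']
  Line 5: use 'x' -> ERROR (undeclared)
  Line 6: use 'z' -> ERROR (undeclared)
  Line 7: use 'n' -> OK (declared)
Total undeclared variable errors: 5

5


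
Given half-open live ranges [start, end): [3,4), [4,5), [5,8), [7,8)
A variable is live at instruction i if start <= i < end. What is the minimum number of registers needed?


Live ranges:
  Var0: [3, 4)
  Var1: [4, 5)
  Var2: [5, 8)
  Var3: [7, 8)
Sweep-line events (position, delta, active):
  pos=3 start -> active=1
  pos=4 end -> active=0
  pos=4 start -> active=1
  pos=5 end -> active=0
  pos=5 start -> active=1
  pos=7 start -> active=2
  pos=8 end -> active=1
  pos=8 end -> active=0
Maximum simultaneous active: 2
Minimum registers needed: 2

2


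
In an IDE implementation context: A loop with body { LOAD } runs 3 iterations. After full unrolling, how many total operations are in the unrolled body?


Loop body operations: LOAD (1 op per iteration)
Unrolling 3 iterations:
  Iteration 1: LOAD (1 ops)
  Iteration 2: LOAD (1 ops)
  Iteration 3: LOAD (1 ops)
Total: 3 iterations * 1 ops/iter = 3 operations

3


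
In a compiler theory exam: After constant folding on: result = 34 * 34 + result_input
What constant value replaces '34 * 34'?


Identifying constant sub-expression:
  Original: result = 34 * 34 + result_input
  34 and 34 are both compile-time constants
  Evaluating: 34 * 34 = 1156
  After folding: result = 1156 + result_input

1156


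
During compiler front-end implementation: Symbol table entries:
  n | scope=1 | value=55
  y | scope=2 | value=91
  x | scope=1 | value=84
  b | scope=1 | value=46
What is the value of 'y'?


Searching symbol table for 'y':
  n | scope=1 | value=55
  y | scope=2 | value=91 <- MATCH
  x | scope=1 | value=84
  b | scope=1 | value=46
Found 'y' at scope 2 with value 91

91


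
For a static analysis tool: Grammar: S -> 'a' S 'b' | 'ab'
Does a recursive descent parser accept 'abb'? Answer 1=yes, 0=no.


Grammar accepts strings of the form a^n b^n (n >= 1)
Word: 'abb'
Counting: 1 a's and 2 b's
Check: 1 == 2? No
Mismatch: a-count != b-count
Rejected

0


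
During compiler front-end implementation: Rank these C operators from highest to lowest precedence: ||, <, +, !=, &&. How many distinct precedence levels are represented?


Looking up precedence for each operator:
  || -> precedence 1
  < -> precedence 4
  + -> precedence 5
  != -> precedence 3
  && -> precedence 2
Sorted highest to lowest: +, <, !=, &&, ||
Distinct precedence values: [5, 4, 3, 2, 1]
Number of distinct levels: 5

5


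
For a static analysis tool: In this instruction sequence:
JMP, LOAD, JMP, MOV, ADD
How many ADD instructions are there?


Scanning instruction sequence for ADD:
  Position 1: JMP
  Position 2: LOAD
  Position 3: JMP
  Position 4: MOV
  Position 5: ADD <- MATCH
Matches at positions: [5]
Total ADD count: 1

1


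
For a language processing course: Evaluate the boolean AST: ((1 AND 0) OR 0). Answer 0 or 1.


Step 1: Evaluate inner node
  1 AND 0 = 0
Step 2: Evaluate root node
  0 OR 0 = 0

0


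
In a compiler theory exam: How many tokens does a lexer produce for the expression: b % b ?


Scanning 'b % b'
Token 1: 'b' -> identifier
Token 2: '%' -> operator
Token 3: 'b' -> identifier
Total tokens: 3

3


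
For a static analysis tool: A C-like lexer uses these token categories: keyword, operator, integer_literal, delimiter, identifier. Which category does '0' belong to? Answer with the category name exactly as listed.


Token: '0'
Checking categories:
  identifier: no
  integer_literal: YES
  operator: no
  keyword: no
  delimiter: no
Category: integer_literal

integer_literal


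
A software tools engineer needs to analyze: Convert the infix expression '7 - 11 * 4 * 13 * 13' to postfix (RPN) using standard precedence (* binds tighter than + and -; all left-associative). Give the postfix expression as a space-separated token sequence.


Applying the shunting-yard algorithm:
  Operand 7 -> output
  Push '-' onto operator stack -> op-stack: [-]
  Operand 11 -> output
  Push '*' onto operator stack -> op-stack: [-, *]
  Operand 4 -> output
  See '*' (prec 2); top '*' (prec 2) >= it -> pop '*' to output
  Push '*' onto operator stack -> op-stack: [-, *]
  Operand 13 -> output
  See '*' (prec 2); top '*' (prec 2) >= it -> pop '*' to output
  Push '*' onto operator stack -> op-stack: [-, *]
  Operand 13 -> output
  End of input: pop '*' to output
  End of input: pop '-' to output
Postfix result: 7 11 4 * 13 * 13 * -

7 11 4 * 13 * 13 * -


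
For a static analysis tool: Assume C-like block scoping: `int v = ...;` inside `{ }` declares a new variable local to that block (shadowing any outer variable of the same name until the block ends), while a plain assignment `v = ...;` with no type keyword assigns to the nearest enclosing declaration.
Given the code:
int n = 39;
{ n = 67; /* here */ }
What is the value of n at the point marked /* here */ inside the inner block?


Analyzing scoping rules:
Outer scope: declares n = 39
Inner block: 'n = 67;' has no type keyword, so it is an assignment to the outer n (no shadowing)
Inside the block, after the assignment -> 67
Result: 67

67


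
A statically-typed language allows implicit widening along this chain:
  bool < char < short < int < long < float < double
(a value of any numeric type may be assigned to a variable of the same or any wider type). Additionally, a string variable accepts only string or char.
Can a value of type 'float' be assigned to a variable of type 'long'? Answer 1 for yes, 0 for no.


Target variable type: long
Source value type: float
Numeric ranks: float=5, long=4
Widening allowed iff rank(source) <= rank(target): 5 <= 4? No
Result: 0

0
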